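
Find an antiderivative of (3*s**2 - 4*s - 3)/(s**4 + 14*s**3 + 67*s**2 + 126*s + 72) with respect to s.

2*log(s + 1)/15 - 6*log(s + 3) + 61*log(s + 4)/6 - 43*log(s + 6)/10 + C

Factor the denominator: (s + 1)*(s + 3)*(s + 4)*(s + 6).
Partial-fraction decomposition: -43/(10*(s + 6)) + 61/(6*(s + 4)) - 6/(s + 3) + 2/(15*(s + 1)).
Integrate each term: A/(s−a) contributes A·log|s−a|.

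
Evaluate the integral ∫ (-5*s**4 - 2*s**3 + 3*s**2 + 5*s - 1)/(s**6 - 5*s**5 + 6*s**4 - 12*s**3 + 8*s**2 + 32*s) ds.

-log(s)/32 - 1341*log(s - 4)/800 + 25*log(s - 2)/32 + 2*log(s + 1)/25 + 677*log(s**2 + 4)/1600 + 89*atan(s/2)/800 + C

Factor the denominator: s*(s - 4)*(s - 2)*(s + 1)*(s**2 + 4).
Partial-fraction decomposition: (677*s + 178)/(800*(s**2 + 4)) + 2/(25*(s + 1)) + 25/(32*(s - 2)) - 1341/(800*(s - 4)) - 1/(32*s).
Integrate each term; A/(s−a) gives A·log|s−a|; the (Bs+D)/(s²+p²) term gives a log and an atan.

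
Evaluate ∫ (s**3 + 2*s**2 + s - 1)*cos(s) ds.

s**3*sin(s) + 2*s**2*sin(s) + 3*s**2*cos(s) - 5*s*sin(s) + 4*s*cos(s) - 5*sin(s) - 5*cos(s) + C

Use integration by parts with u = s**3 + 2*s**2 + s - 1, dv = cos(s) ds, so v = sin(s).
Apply parts 3 times (tabular method): alternate signs, differentiate u down to 0, integrate dv up.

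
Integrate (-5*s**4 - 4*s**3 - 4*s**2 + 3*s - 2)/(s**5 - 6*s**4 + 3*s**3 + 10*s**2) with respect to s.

Factor the denominator: s**2*(s - 5)*(s - 2)*(s + 1).
Partial-fraction decomposition: -5/(9*(s + 1)) + 31/(9*(s - 2)) - 1856/(225*(s - 5)) + 9/(25*s) - 1/(5*s**2).
Integrate each term; A/(s−a) gives A·log|s−a|; A/(s−a)² gives −A/(s−a).

9*log(s)/25 - 1856*log(s - 5)/225 + 31*log(s - 2)/9 - 5*log(s + 1)/9 + 1/(5*s) + C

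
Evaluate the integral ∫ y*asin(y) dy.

Use integration by parts with u = arcsin(y), dv = y dy.
Then du = 1/sqrt(-y**2 + 1) dy.

y**2*asin(y)/2 + y*sqrt(-y**2 + 1)/4 - asin(y)/4 + C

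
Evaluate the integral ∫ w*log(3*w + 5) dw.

Use integration by parts with u = log(3*w + 5), dv = w dw.
Then du = 3/(3*w + 5) dw and v = w**2/2.

w**2*log(3*w + 5)/2 - w**2/4 + 5*w/6 - 25*log(3*w + 5)/18 + C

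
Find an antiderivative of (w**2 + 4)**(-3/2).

Substitute w = 2·tan(θ), so dw = 2·sec(θ)^2 dθ and the radical becomes sqrt(w**2 + 4) = 2·sec(θ) by the Pythagorean identity.
Integrate the resulting trig expression in θ, then back-substitute tan(θ) = w/2, sec(θ) = sqrt(w**2 + 4)/2 (absorbing any constant into C).

w/(4*sqrt(w**2 + 4)) + C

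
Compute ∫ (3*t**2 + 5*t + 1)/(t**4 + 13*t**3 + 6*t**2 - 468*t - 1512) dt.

139*log(t - 6)/1872 + 1241*log(t + 6)/144 - 113*log(t + 7)/13 + 79/(12*t + 72) + C

Factor the denominator: (t - 6)*(t + 6)**2*(t + 7).
Partial-fraction decomposition: -113/(13*(t + 7)) + 1241/(144*(t + 6)) - 79/(12*(t + 6)**2) + 139/(1872*(t - 6)).
Integrate each term; A/(t−a) gives A·log|t−a|; A/(t−a)² gives −A/(t−a).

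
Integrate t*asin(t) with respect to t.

t**2*asin(t)/2 + t*sqrt(-t**2 + 1)/4 - asin(t)/4 + C

Use integration by parts with u = arcsin(t), dv = t dt.
Then du = 1/sqrt(-t**2 + 1) dt.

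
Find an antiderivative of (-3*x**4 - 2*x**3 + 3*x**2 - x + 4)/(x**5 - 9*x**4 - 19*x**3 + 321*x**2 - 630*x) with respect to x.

Factor the denominator: x*(x - 7)*(x - 5)*(x - 3)*(x + 6).
Partial-fraction decomposition: -1669/(3861*(x + 6)) - 269/(216*(x - 3)) + 2051/(220*(x - 5)) - 7745/(728*(x - 7)) - 2/(315*x).
Integrate each term: A/(x−a) contributes A·log|x−a|.

-2*log(x)/315 - 7745*log(x - 7)/728 + 2051*log(x - 5)/220 - 269*log(x - 3)/216 - 1669*log(x + 6)/3861 + C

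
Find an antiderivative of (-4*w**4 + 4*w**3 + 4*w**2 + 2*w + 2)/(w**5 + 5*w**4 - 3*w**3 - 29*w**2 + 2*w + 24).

Factor the denominator: (w - 2)*(w - 1)*(w + 1)*(w + 3)*(w + 4).
Partial-fraction decomposition: -611/(45*(w + 4)) + 10/(w + 3) - 1/(9*(w + 1)) - 1/(5*(w - 1)) - 1/(9*(w - 2)).
Integrate each term: A/(w−a) contributes A·log|w−a|.

-log(w - 1)/5 + 10*log(w + 3) - 611*log(w + 4)/45 - log(w**2 - w - 2)/9 + C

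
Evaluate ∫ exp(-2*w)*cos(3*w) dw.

Let I denote the integral. Integrate by parts with u = cos(3*w), dv = exp(-2*w) dw, so v = -exp(-2*w)/2: I = -exp(-2*w)*cos(3*w)/2 − (3/2)·∫ exp(-2*w)*sin(3*w) dw.
Apply parts again with u = sin(3*w), dv = exp(-2*w) dw: ∫ exp(-2*w)*sin(3*w) dw = -exp(-2*w)*sin(3*w)/2 + (3/2)·I. Substituting back brings back I: I = 3*exp(-2*w)*sin(3*w)/4 - exp(-2*w)*cos(3*w)/2 − (9/4)·I.
Solving for I: (1 + 9/4)·I equals the remaining terms, so I = (4/13)·(3*exp(-2*w)*sin(3*w)/4 - exp(-2*w)*cos(3*w)/2).

3*exp(-2*w)*sin(3*w)/13 - 2*exp(-2*w)*cos(3*w)/13 + C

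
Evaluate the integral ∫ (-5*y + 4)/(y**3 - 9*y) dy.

-4*log(y)/9 - 11*log(y - 3)/18 + 19*log(y + 3)/18 + C

Factor the denominator: y*(y - 3)*(y + 3).
Partial-fraction decomposition: 19/(18*(y + 3)) - 11/(18*(y - 3)) - 4/(9*y).
Integrate each term: A/(y−a) contributes A·log|y−a|.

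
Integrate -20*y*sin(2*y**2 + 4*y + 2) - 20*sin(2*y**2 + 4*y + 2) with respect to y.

5*cos(2*y**2 + 4*y + 2) + C

Let u = 2*y**2 + 4*y + 2, so du = (4*y + 4) dy.
Rewriting, the integral becomes -5·∫ sin(u) du = -5·-cos(u).
Substituting back, u = 2*y**2 + 4*y + 2.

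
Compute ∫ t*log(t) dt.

Use integration by parts with u = log(t), dv = t dt.
Then du = 1/t dt and v = t**2/2.

t**2*log(t)/2 - t**2/4 + C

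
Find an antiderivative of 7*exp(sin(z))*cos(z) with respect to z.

Let u = sin(z), so du = (cos(z)) dz.
Rewriting, the integral becomes 7·∫ e^u du = 7·e^u.
Substituting back, u = sin(z).

7*exp(sin(z)) + C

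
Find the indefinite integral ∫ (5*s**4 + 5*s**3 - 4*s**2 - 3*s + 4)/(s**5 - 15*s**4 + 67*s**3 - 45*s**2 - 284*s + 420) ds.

13507*log(s - 7)/360 - 1213*log(s - 5)/28 + 499*log(s - 3)/40 - 17*log(s - 2)/10 + 17*log(s + 2)/630 + C

Factor the denominator: (s - 7)*(s - 5)*(s - 3)*(s - 2)*(s + 2).
Partial-fraction decomposition: 17/(630*(s + 2)) - 17/(10*(s - 2)) + 499/(40*(s - 3)) - 1213/(28*(s - 5)) + 13507/(360*(s - 7)).
Integrate each term: A/(s−a) contributes A·log|s−a|.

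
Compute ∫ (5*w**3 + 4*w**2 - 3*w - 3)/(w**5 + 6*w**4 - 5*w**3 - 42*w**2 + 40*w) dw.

-3*log(w)/40 + 47*log(w - 2)/84 - log(w - 1)/10 + 247*log(w + 4)/120 - 171*log(w + 5)/70 + C

Factor the denominator: w*(w - 2)*(w - 1)*(w + 4)*(w + 5).
Partial-fraction decomposition: -171/(70*(w + 5)) + 247/(120*(w + 4)) - 1/(10*(w - 1)) + 47/(84*(w - 2)) - 3/(40*w).
Integrate each term: A/(w−a) contributes A·log|w−a|.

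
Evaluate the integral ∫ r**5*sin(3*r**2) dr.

Let u = r², du = 2r dr; rewrite as (1/2)∫ u^2·sin(3u) du.
Now integrate by parts 2 times.

-r**4*cos(3*r**2)/6 + r**2*sin(3*r**2)/9 + cos(3*r**2)/27 + C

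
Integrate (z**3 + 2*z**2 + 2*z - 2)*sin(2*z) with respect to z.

-z**3*cos(2*z)/2 + 3*z**2*sin(2*z)/4 - z**2*cos(2*z) + z*sin(2*z) - z*cos(2*z)/4 + sin(2*z)/8 + 3*cos(2*z)/2 + C

Use integration by parts with u = z**3 + 2*z**2 + 2*z - 2, dv = sin(2*z) dz, so v = -cos(2*z)/2.
Apply parts 3 times (tabular method): alternate signs, differentiate u down to 0, integrate dv up.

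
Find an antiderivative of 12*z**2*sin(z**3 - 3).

Let u = z**3 - 3, so du = (3*z**2) dz.
Rewriting, the integral becomes 4·∫ sin(u) du = 4·-cos(u).
Substituting back, u = z**3 - 3.

-4*cos(z**3 - 3) + C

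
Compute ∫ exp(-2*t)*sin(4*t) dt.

Let I denote the integral. Integrate by parts with u = sin(4*t), dv = exp(-2*t) dt, so v = -exp(-2*t)/2: I = -exp(-2*t)*sin(4*t)/2 + 2·∫ exp(-2*t)*cos(4*t) dt.
Apply parts again with u = cos(4*t), dv = exp(-2*t) dt: ∫ exp(-2*t)*cos(4*t) dt = -exp(-2*t)*cos(4*t)/2 − 2·I. Substituting back brings back I: I = -exp(-2*t)*sin(4*t)/2 - exp(-2*t)*cos(4*t) − 4·I.
Solving for I: (1 + 4)·I equals the remaining terms, so I = (1/5)·(-exp(-2*t)*sin(4*t)/2 - exp(-2*t)*cos(4*t)).

-exp(-2*t)*sin(4*t)/10 - exp(-2*t)*cos(4*t)/5 + C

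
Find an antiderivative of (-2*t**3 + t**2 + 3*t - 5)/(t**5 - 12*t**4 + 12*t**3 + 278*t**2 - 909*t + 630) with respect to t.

Factor the denominator: (t - 7)*(t - 6)*(t - 3)*(t - 1)*(t + 5).
Partial-fraction decomposition: 85/(2112*(t + 5)) + 1/(120*(t - 1)) - 41/(192*(t - 3)) + 383/(165*(t - 6)) - 69/(32*(t - 7)).
Integrate each term: A/(t−a) contributes A·log|t−a|.

-69*log(t - 7)/32 + 383*log(t - 6)/165 - 41*log(t - 3)/192 + log(t - 1)/120 + 85*log(t + 5)/2112 + C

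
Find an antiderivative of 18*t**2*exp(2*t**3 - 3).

3*exp(2*t**3 - 3) + C

Let u = 2*t**3 - 3, so du = (6*t**2) dt.
Rewriting, the integral becomes 3·∫ e^u du = 3·e^u.
Substituting back, u = 2*t**3 - 3.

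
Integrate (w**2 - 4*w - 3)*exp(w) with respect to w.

(w**2 - 6*w + 3)*exp(w) + C

Use integration by parts with u = w**2 - 4*w - 3, dv = exp(w) dw, so v = exp(w).
Apply parts 2 times (tabular method): alternate signs, differentiate u down to 0, integrate dv up.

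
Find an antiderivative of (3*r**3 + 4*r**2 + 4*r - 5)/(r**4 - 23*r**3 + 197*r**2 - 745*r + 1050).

Factor the denominator: (r - 7)*(r - 6)*(r - 5)**2.
Partial-fraction decomposition: 502/(r - 5) + 245/(r - 5)**2 - 811/(r - 6) + 312/(r - 7).
Integrate each term; A/(r−a) gives A·log|r−a|; A/(r−a)² gives −A/(r−a).

312*log(r - 7) - 811*log(r - 6) + 502*log(r - 5) - 245/(r - 5) + C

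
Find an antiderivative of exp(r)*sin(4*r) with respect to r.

Let I denote the integral. Integrate by parts with u = sin(4*r), dv = exp(r) dr, so v = exp(r): I = exp(r)*sin(4*r) − 4·∫ exp(r)*cos(4*r) dr.
Apply parts again with u = cos(4*r), dv = exp(r) dr: ∫ exp(r)*cos(4*r) dr = exp(r)*cos(4*r) + 4·I. Substituting back brings back I: I = exp(r)*sin(4*r) - 4*exp(r)*cos(4*r) − 16·I.
Solving for I: (1 + 16)·I equals the remaining terms, so I = (1/17)·(exp(r)*sin(4*r) - 4*exp(r)*cos(4*r)).

exp(r)*sin(4*r)/17 - 4*exp(r)*cos(4*r)/17 + C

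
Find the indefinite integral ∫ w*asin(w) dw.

Use integration by parts with u = arcsin(w), dv = w dw.
Then du = 1/sqrt(-w**2 + 1) dw.

w**2*asin(w)/2 + w*sqrt(-w**2 + 1)/4 - asin(w)/4 + C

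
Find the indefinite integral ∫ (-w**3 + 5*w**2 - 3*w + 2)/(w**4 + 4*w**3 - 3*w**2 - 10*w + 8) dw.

4*log(w - 1)/25 + 2*log(w + 2) - 79*log(w + 4)/25 - 1/(5*w - 5) + C

Factor the denominator: (w - 1)**2*(w + 2)*(w + 4).
Partial-fraction decomposition: -79/(25*(w + 4)) + 2/(w + 2) + 4/(25*(w - 1)) + 1/(5*(w - 1)**2).
Integrate each term; A/(w−a) gives A·log|w−a|; A/(w−a)² gives −A/(w−a).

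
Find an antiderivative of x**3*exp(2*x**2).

(2*x**2 - 1)*exp(2*x**2)/8 + C

Let u = x², du = 2x dx; rewrite as (1/2)∫ u^1·exp(2u) du.
Now integrate by parts 1 time.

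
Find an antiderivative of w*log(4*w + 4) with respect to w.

Use integration by parts with u = log(4*w + 4), dv = w dw.
Then du = 4/(4*w + 4) dw and v = w**2/2.

w**2*log(4*w + 4)/2 - w**2/4 + w/2 - log(w + 1)/2 + C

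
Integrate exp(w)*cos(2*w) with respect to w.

Let I denote the integral. Integrate by parts with u = cos(2*w), dv = exp(w) dw, so v = exp(w): I = exp(w)*cos(2*w) + 2·∫ exp(w)*sin(2*w) dw.
Apply parts again with u = sin(2*w), dv = exp(w) dw: ∫ exp(w)*sin(2*w) dw = exp(w)*sin(2*w) − 2·I. Substituting back brings back I: I = 2*exp(w)*sin(2*w) + exp(w)*cos(2*w) − 4·I.
Solving for I: (1 + 4)·I equals the remaining terms, so I = (1/5)·(2*exp(w)*sin(2*w) + exp(w)*cos(2*w)).

2*exp(w)*sin(2*w)/5 + exp(w)*cos(2*w)/5 + C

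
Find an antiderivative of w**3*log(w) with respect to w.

w**4*log(w)/4 - w**4/16 + C

Use integration by parts with u = log(w), dv = w**3 dw.
Then du = 1/w dw and v = w**4/4.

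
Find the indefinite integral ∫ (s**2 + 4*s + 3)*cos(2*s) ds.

Use integration by parts with u = s**2 + 4*s + 3, dv = cos(2*s) ds, so v = sin(2*s)/2.
Apply parts 2 times (tabular method): alternate signs, differentiate u down to 0, integrate dv up.

s**2*sin(2*s)/2 + 2*s*sin(2*s) + s*cos(2*s)/2 + 5*sin(2*s)/4 + cos(2*s) + C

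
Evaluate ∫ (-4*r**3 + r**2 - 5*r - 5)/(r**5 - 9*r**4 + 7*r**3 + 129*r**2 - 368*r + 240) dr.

Factor the denominator: (r - 5)*(r - 4)*(r - 3)*(r - 1)*(r + 4).
Partial-fraction decomposition: 41/(360*(r + 4)) + 13/(120*(r - 1)) - 17/(4*(r - 3)) + 265/(24*(r - 4)) - 505/(72*(r - 5)).
Integrate each term: A/(r−a) contributes A·log|r−a|.

-505*log(r - 5)/72 + 265*log(r - 4)/24 - 17*log(r - 3)/4 + 13*log(r - 1)/120 + 41*log(r + 4)/360 + C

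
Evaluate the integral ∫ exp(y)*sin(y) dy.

exp(y)*sin(y)/2 - exp(y)*cos(y)/2 + C

Let I denote the integral. Integrate by parts with u = sin(y), dv = exp(y) dy, so v = exp(y): I = exp(y)*sin(y) − ∫ exp(y)*cos(y) dy.
Apply parts again with u = cos(y), dv = exp(y) dy: ∫ exp(y)*cos(y) dy = exp(y)*cos(y) + I. Substituting back brings back I: I = exp(y)*sin(y) - exp(y)*cos(y) − I.
Solving for I: (1 + 1)·I equals the remaining terms, so I = (1/2)·(exp(y)*sin(y) - exp(y)*cos(y)).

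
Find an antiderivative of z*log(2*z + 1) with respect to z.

z**2*log(2*z + 1)/2 - z**2/4 + z/4 - log(2*z + 1)/8 + C

Use integration by parts with u = log(2*z + 1), dv = z dz.
Then du = 2/(2*z + 1) dz and v = z**2/2.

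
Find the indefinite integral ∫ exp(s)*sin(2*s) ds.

exp(s)*sin(2*s)/5 - 2*exp(s)*cos(2*s)/5 + C

Let I denote the integral. Integrate by parts with u = sin(2*s), dv = exp(s) ds, so v = exp(s): I = exp(s)*sin(2*s) − 2·∫ exp(s)*cos(2*s) ds.
Apply parts again with u = cos(2*s), dv = exp(s) ds: ∫ exp(s)*cos(2*s) ds = exp(s)*cos(2*s) + 2·I. Substituting back brings back I: I = exp(s)*sin(2*s) - 2*exp(s)*cos(2*s) − 4·I.
Solving for I: (1 + 4)·I equals the remaining terms, so I = (1/5)·(exp(s)*sin(2*s) - 2*exp(s)*cos(2*s)).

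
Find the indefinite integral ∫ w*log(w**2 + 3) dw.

Let u = w**2 + 3, so du = (2*w) dw.
The integral becomes (1/2)·∫ log(u) du; integrate by parts with u′=log(u), dv′=du.

w**2*log(w**2 + 3)/2 - w**2/2 + 3*log(w**2 + 3)/2 + C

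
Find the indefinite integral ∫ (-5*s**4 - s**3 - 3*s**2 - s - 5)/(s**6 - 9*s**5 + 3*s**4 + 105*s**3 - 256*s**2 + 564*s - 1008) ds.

Factor the denominator: (s - 7)*(s - 3)**2*(s + 4)*(s**2 + 4).
Partial-fraction decomposition: (2445*s + 3812)/(35828*(s**2 + 4)) + 23/(196*(s + 4)) + 153061/(132496*(s - 3)) + 467/(364*(s - 3)**2) - 1137/(848*(s - 7)).
Integrate each term; A/(s−a) gives A·log|s−a|; the (Bs+D)/(s²+p²) term gives a log and an atan.

-1137*log(s - 7)/848 + 153061*log(s - 3)/132496 + 23*log(s + 4)/196 + 2445*log(s**2 + 4)/71656 + 953*atan(s/2)/17914 - 467/(364*s - 1092) + C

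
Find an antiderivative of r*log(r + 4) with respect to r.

Use integration by parts with u = log(r + 4), dv = r dr.
Then du = 1/(r + 4) dr and v = r**2/2.

r**2*log(r + 4)/2 - r**2/4 + 2*r - 8*log(r + 4) + C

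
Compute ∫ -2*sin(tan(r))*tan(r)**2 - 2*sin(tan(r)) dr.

2*cos(tan(r)) + C

Let u = tan(r), so du = (tan(r)**2 + 1) dr.
Rewriting, the integral becomes -2·∫ sin(u) du = -2·-cos(u).
Substituting back, u = tan(r).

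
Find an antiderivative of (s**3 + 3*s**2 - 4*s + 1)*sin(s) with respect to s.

Use integration by parts with u = s**3 + 3*s**2 - 4*s + 1, dv = sin(s) ds, so v = -cos(s).
Apply parts 3 times (tabular method): alternate signs, differentiate u down to 0, integrate dv up.

-s**3*cos(s) + 3*s**2*sin(s) - 3*s**2*cos(s) + 6*s*sin(s) + 10*s*cos(s) - 10*sin(s) + 5*cos(s) + C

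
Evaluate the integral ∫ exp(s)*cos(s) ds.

exp(s)*sin(s)/2 + exp(s)*cos(s)/2 + C

Let I denote the integral. Integrate by parts with u = cos(s), dv = exp(s) ds, so v = exp(s): I = exp(s)*cos(s) + ∫ exp(s)*sin(s) ds.
Apply parts again with u = sin(s), dv = exp(s) ds: ∫ exp(s)*sin(s) ds = exp(s)*sin(s) − I. Substituting back brings back I: I = exp(s)*sin(s) + exp(s)*cos(s) − I.
Solving for I: (1 + 1)·I equals the remaining terms, so I = (1/2)·(exp(s)*sin(s) + exp(s)*cos(s)).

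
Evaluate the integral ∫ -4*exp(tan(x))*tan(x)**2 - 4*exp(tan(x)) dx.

Let u = tan(x), so du = (tan(x)**2 + 1) dx.
Rewriting, the integral becomes -4·∫ e^u du = -4·e^u.
Substituting back, u = tan(x).

-4*exp(tan(x)) + C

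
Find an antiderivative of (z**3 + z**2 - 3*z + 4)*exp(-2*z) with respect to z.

Use integration by parts with u = z**3 + z**2 - 3*z + 4, dv = exp(-2*z) dz, so v = -exp(-2*z)/2.
Apply parts 3 times (tabular method): alternate signs, differentiate u down to 0, integrate dv up.

(-4*z**3 - 10*z**2 + 2*z - 15)*exp(-2*z)/8 + C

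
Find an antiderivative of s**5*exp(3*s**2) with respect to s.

(9*s**4 - 6*s**2 + 2)*exp(3*s**2)/54 + C

Let u = s², du = 2s ds; rewrite as (1/2)∫ u^2·exp(3u) du.
Now integrate by parts 2 times.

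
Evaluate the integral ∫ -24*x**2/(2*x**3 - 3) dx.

-4*log(2*x**3 - 3) + C

Let u = 2*x**3 - 3, so du = (6*x**2) dx.
Rewriting, the integral becomes -4·∫ 1/u du = -4·log(u).
Substituting back, u = 2*x**3 - 3.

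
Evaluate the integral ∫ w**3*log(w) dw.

w**4*log(w)/4 - w**4/16 + C

Use integration by parts with u = log(w), dv = w**3 dw.
Then du = 1/w dw and v = w**4/4.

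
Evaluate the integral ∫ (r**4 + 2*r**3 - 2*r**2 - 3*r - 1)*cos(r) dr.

Use integration by parts with u = r**4 + 2*r**3 - 2*r**2 - 3*r - 1, dv = cos(r) dr, so v = sin(r).
Apply parts 4 times (tabular method): alternate signs, differentiate u down to 0, integrate dv up.

r**4*sin(r) + 2*r**3*sin(r) + 4*r**3*cos(r) - 14*r**2*sin(r) + 6*r**2*cos(r) - 15*r*sin(r) - 28*r*cos(r) + 27*sin(r) - 15*cos(r) + C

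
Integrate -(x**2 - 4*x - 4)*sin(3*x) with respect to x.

x**2*cos(3*x)/3 - 2*x*sin(3*x)/9 - 4*x*cos(3*x)/3 + 4*sin(3*x)/9 - 38*cos(3*x)/27 + C

Use integration by parts with u = x**2 - 4*x - 4, dv = -sin(3*x) dx, so v = cos(3*x)/3.
Apply parts 2 times (tabular method): alternate signs, differentiate u down to 0, integrate dv up.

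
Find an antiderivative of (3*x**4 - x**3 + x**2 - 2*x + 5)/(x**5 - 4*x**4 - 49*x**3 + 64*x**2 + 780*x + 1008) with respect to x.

Factor the denominator: (x - 7)*(x - 6)*(x + 2)*(x + 3)*(x + 4).
Partial-fraction decomposition: 861/(220*(x + 4)) - 29/(9*(x + 3)) + 23/(48*(x + 2)) - 3701/(720*(x - 6)) + 230/(33*(x - 7)).
Integrate each term: A/(x−a) contributes A·log|x−a|.

230*log(x - 7)/33 - 3701*log(x - 6)/720 + 23*log(x + 2)/48 - 29*log(x + 3)/9 + 861*log(x + 4)/220 + C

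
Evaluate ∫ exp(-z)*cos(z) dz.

exp(-z)*sin(z)/2 - exp(-z)*cos(z)/2 + C

Let I denote the integral. Integrate by parts with u = cos(z), dv = exp(-z) dz, so v = -exp(-z): I = -exp(-z)*cos(z) − ∫ exp(-z)*sin(z) dz.
Apply parts again with u = sin(z), dv = exp(-z) dz: ∫ exp(-z)*sin(z) dz = -exp(-z)*sin(z) + I. Substituting back brings back I: I = exp(-z)*sin(z) - exp(-z)*cos(z) − I.
Solving for I: (1 + 1)·I equals the remaining terms, so I = (1/2)·(exp(-z)*sin(z) - exp(-z)*cos(z)).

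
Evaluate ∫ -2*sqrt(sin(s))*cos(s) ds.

Let u = sin(s), so du = (cos(s)) ds.
Rewriting, the integral becomes -2·∫ √u du = -2·(2/3)u^(3/2).
Substituting back, u = sin(s).

-4*sin(s)**(3/2)/3 + C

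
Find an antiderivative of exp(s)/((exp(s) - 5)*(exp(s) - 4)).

log(exp(s) - 5) - log(exp(s) - 4) + C

Let u = e^s, du = e^s ds.
The integral becomes ∫ du/((u-5)(u-4)); decompose into partial fractions.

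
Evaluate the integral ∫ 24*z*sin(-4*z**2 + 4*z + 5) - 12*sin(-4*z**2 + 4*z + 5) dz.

Let u = 4*z**2 - 4*z - 5, so du = (8*z - 4) dz.
Rewriting, the integral becomes -3·∫ sin(u) du = -3·-cos(u).
Substituting back, u = 4*z**2 - 4*z - 5.

3*cos(-4*z**2 + 4*z + 5) + C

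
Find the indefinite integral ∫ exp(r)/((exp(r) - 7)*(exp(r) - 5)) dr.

Let u = e^r, du = e^r dr.
The integral becomes ∫ du/((u-7)(u-5)); decompose into partial fractions.

log(exp(r) - 7)/2 - log(exp(r) - 5)/2 + C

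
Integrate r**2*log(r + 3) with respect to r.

r**3*log(r + 3)/3 - r**3/9 + r**2/2 - 3*r + 9*log(r + 3) + C

Use integration by parts with u = log(r + 3), dv = r**2 dr.
Then du = 1/(r + 3) dr and v = r**3/3.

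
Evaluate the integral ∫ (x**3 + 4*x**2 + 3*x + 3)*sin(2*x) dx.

-x**3*cos(2*x)/2 + 3*x**2*sin(2*x)/4 - 2*x**2*cos(2*x) + 2*x*sin(2*x) - 3*x*cos(2*x)/4 + 3*sin(2*x)/8 - cos(2*x)/2 + C

Use integration by parts with u = x**3 + 4*x**2 + 3*x + 3, dv = sin(2*x) dx, so v = -cos(2*x)/2.
Apply parts 3 times (tabular method): alternate signs, differentiate u down to 0, integrate dv up.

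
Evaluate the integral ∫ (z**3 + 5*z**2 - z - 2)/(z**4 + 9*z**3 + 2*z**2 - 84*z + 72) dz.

Factor the denominator: (z - 2)*(z - 1)*(z + 6)**2.
Partial-fraction decomposition: 269/(392*(z + 6)) - 4/(7*(z + 6)**2) - 3/(49*(z - 1)) + 3/(8*(z - 2)).
Integrate each term; A/(z−a) gives A·log|z−a|; A/(z−a)² gives −A/(z−a).

3*log(z - 2)/8 - 3*log(z - 1)/49 + 269*log(z + 6)/392 + 4/(7*z + 42) + C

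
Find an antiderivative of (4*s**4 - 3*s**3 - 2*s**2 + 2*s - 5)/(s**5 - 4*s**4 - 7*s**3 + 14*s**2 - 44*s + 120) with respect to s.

260*log(s - 5)/87 - 31*log(s - 2)/120 + 47*log(s + 3)/65 + 1649*log(s**2 + 4)/6032 + 1121*atan(s/2)/3016 + C

Factor the denominator: (s - 5)*(s - 2)*(s + 3)*(s**2 + 4).
Partial-fraction decomposition: (1649*s + 2242)/(3016*(s**2 + 4)) + 47/(65*(s + 3)) - 31/(120*(s - 2)) + 260/(87*(s - 5)).
Integrate each term; A/(s−a) gives A·log|s−a|; the (Bs+D)/(s²+p²) term gives a log and an atan.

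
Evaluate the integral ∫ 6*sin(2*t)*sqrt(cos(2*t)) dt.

Let u = cos(2*t), so du = (-2*sin(2*t)) dt.
Rewriting, the integral becomes -3·∫ √u du = -3·(2/3)u^(3/2).
Substituting back, u = cos(2*t).

-2*cos(2*t)**(3/2) + C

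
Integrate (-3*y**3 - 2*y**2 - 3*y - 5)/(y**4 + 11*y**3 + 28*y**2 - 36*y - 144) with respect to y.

Factor the denominator: (y - 2)*(y + 3)*(y + 4)*(y + 6).
Partial-fraction decomposition: -589/(48*(y + 6)) + 167/(12*(y + 4)) - 67/(15*(y + 3)) - 43/(240*(y - 2)).
Integrate each term: A/(y−a) contributes A·log|y−a|.

-43*log(y - 2)/240 - 67*log(y + 3)/15 + 167*log(y + 4)/12 - 589*log(y + 6)/48 + C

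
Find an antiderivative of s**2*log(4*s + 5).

Use integration by parts with u = log(4*s + 5), dv = s**2 ds.
Then du = 4/(4*s + 5) ds and v = s**3/3.

s**3*log(4*s + 5)/3 - s**3/9 + 5*s**2/24 - 25*s/48 + 125*log(4*s + 5)/192 + C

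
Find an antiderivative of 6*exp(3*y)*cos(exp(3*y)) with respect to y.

Let u = exp(3*y), so du = (3*exp(3*y)) dy.
Rewriting, the integral becomes 2·∫ cos(u) du = 2·sin(u).
Substituting back, u = exp(3*y).

2*sin(exp(3*y)) + C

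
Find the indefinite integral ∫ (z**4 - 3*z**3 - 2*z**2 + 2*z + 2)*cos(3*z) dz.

z**4*sin(3*z)/3 - z**3*sin(3*z) + 4*z**3*cos(3*z)/9 - 10*z**2*sin(3*z)/9 - z**2*cos(3*z) + 4*z*sin(3*z)/3 - 20*z*cos(3*z)/27 + 74*sin(3*z)/81 + 4*cos(3*z)/9 + C

Use integration by parts with u = z**4 - 3*z**3 - 2*z**2 + 2*z + 2, dv = cos(3*z) dz, so v = sin(3*z)/3.
Apply parts 4 times (tabular method): alternate signs, differentiate u down to 0, integrate dv up.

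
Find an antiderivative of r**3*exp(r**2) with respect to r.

Let u = r², du = 2r dr; rewrite as (1/2)∫ u^1·exp(1u) du.
Now integrate by parts 1 time.

(r**2 - 1)*exp(r**2)/2 + C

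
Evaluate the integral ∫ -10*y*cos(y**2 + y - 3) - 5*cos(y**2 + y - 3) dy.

-5*sin(y**2 + y - 3) + C

Let u = y**2 + y - 3, so du = (2*y + 1) dy.
Rewriting, the integral becomes -5·∫ cos(u) du = -5·sin(u).
Substituting back, u = y**2 + y - 3.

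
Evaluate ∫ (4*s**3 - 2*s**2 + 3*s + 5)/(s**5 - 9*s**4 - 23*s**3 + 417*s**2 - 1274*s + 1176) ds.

Factor the denominator: (s - 7)*(s - 4)*(s - 3)*(s - 2)*(s + 7).
Partial-fraction decomposition: -743/(6930*(s + 7)) - 7/(18*(s - 2)) + 13/(5*(s - 3)) - 241/(66*(s - 4)) + 65/(42*(s - 7)).
Integrate each term: A/(s−a) contributes A·log|s−a|.

65*log(s - 7)/42 - 241*log(s - 4)/66 + 13*log(s - 3)/5 - 7*log(s - 2)/18 - 743*log(s + 7)/6930 + C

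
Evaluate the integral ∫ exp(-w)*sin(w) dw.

Let I denote the integral. Integrate by parts with u = sin(w), dv = exp(-w) dw, so v = -exp(-w): I = -exp(-w)*sin(w) + ∫ exp(-w)*cos(w) dw.
Apply parts again with u = cos(w), dv = exp(-w) dw: ∫ exp(-w)*cos(w) dw = -exp(-w)*cos(w) − I. Substituting back brings back I: I = -exp(-w)*sin(w) - exp(-w)*cos(w) − I.
Solving for I: (1 + 1)·I equals the remaining terms, so I = (1/2)·(-exp(-w)*sin(w) - exp(-w)*cos(w)).

-exp(-w)*sin(w)/2 - exp(-w)*cos(w)/2 + C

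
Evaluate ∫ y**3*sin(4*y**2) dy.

Let u = y², du = 2y dy; rewrite as (1/2)∫ u^1·sin(4u) du.
Now integrate by parts 1 time.

-y**2*cos(4*y**2)/8 + sin(4*y**2)/32 + C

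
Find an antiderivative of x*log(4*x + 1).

x**2*log(4*x + 1)/2 - x**2/4 + x/8 - log(4*x + 1)/32 + C

Use integration by parts with u = log(4*x + 1), dv = x dx.
Then du = 4/(4*x + 1) dx and v = x**2/2.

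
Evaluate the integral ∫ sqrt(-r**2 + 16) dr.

r*sqrt(-r**2 + 16)/2 + 8*asin(r/4) + C

Substitute r = 4·sin(θ), so dr = 4·cos(θ) dθ and the radical becomes sqrt(-r**2 + 16) = 4·cos(θ) by the Pythagorean identity.
Integrate the resulting trig expression in θ, then back-substitute θ = asin(r/4), sin(θ) = r/4, cos(θ) = sqrt(-r**2 + 16)/4 (absorbing any constant into C).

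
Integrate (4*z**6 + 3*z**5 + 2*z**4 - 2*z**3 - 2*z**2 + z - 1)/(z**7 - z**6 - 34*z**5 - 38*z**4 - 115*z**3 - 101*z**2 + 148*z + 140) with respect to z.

Factor the denominator: (z - 7)*(z - 1)*(z + 1)**2*(z + 5)*(z**2 + 4).
Partial-fraction decomposition: (10664*z + 2621)/(38425*(z**2 + 4)) + 54569/(33408*(z + 5)) - 689/(12800*(z + 1)) + 1/(320*(z + 1)**2) - 1/(144*(z - 1)) + 525041/(244224*(z - 7)).
Integrate each term; A/(z−a) gives A·log|z−a|; the (Bz+D)/(z²+p²) term gives a log and an atan.

525041*log(z - 7)/244224 - log(z - 1)/144 - 689*log(z + 1)/12800 + 54569*log(z + 5)/33408 + 5332*log(z**2 + 4)/38425 + 2621*atan(z/2)/76850 - 1/(320*z + 320) + C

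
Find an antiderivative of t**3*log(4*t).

t**4*(log(t) + 2*log(2))/4 - t**4/16 + C

Use integration by parts with u = log(4*t), dv = t**3 dt.
Then du = 1/t dt and v = t**4/4.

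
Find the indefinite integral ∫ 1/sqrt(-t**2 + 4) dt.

Substitute t = 2·sin(θ), so dt = 2·cos(θ) dθ and the radical becomes sqrt(-t**2 + 4) = 2·cos(θ) by the Pythagorean identity.
Integrate the resulting trig expression in θ, then back-substitute θ = asin(t/2), sin(θ) = t/2, cos(θ) = sqrt(-t**2 + 4)/2 (absorbing any constant into C).

asin(t/2) + C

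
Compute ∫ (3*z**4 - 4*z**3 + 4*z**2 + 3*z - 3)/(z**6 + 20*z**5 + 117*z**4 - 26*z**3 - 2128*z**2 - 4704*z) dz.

Factor the denominator: z*(z - 4)*(z + 4)*(z + 6)*(z + 7)**2.
Partial-fraction decomposition: 2067547/(53361*(z + 7)) + 8747/(231*(z + 7)**2) - 325/(8*(z + 6)) + 1073/(576*(z + 4)) + 117/(7744*(z - 4)) + 1/(1568*z).
Integrate each term; A/(z−a) gives A·log|z−a|; A/(z−a)² gives −A/(z−a).

log(z)/1568 + 117*log(z - 4)/7744 + 1073*log(z + 4)/576 - 325*log(z + 6)/8 + 2067547*log(z + 7)/53361 - 8747/(231*z + 1617) + C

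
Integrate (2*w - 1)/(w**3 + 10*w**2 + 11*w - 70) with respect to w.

log(w - 2)/21 + 11*log(w + 5)/14 - 5*log(w + 7)/6 + C

Factor the denominator: (w - 2)*(w + 5)*(w + 7).
Partial-fraction decomposition: -5/(6*(w + 7)) + 11/(14*(w + 5)) + 1/(21*(w - 2)).
Integrate each term: A/(w−a) contributes A·log|w−a|.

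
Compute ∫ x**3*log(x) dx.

Use integration by parts with u = log(x), dv = x**3 dx.
Then du = 1/x dx and v = x**4/4.

x**4*log(x)/4 - x**4/16 + C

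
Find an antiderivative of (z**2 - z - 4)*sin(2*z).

-z**2*cos(2*z)/2 + z*sin(2*z)/2 + z*cos(2*z)/2 - sin(2*z)/4 + 9*cos(2*z)/4 + C

Use integration by parts with u = z**2 - z - 4, dv = sin(2*z) dz, so v = -cos(2*z)/2.
Apply parts 2 times (tabular method): alternate signs, differentiate u down to 0, integrate dv up.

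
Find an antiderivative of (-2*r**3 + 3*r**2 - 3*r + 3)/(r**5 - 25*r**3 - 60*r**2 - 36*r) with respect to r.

Factor the denominator: r*(r - 6)*(r + 1)*(r + 2)*(r + 3).
Partial-fraction decomposition: 31/(18*(r + 3)) - 37/(16*(r + 2)) + 11/(14*(r + 1)) - 113/(1008*(r - 6)) - 1/(12*r).
Integrate each term: A/(r−a) contributes A·log|r−a|.

-log(r)/12 - 113*log(r - 6)/1008 + 11*log(r + 1)/14 - 37*log(r + 2)/16 + 31*log(r + 3)/18 + C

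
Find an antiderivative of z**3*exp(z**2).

(z**2 - 1)*exp(z**2)/2 + C

Let u = z², du = 2z dz; rewrite as (1/2)∫ u^1·exp(1u) du.
Now integrate by parts 1 time.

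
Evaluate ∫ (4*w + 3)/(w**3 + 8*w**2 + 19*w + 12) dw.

Factor the denominator: (w + 1)*(w + 3)*(w + 4).
Partial-fraction decomposition: -13/(3*(w + 4)) + 9/(2*(w + 3)) - 1/(6*(w + 1)).
Integrate each term: A/(w−a) contributes A·log|w−a|.

-log(w + 1)/6 + 9*log(w + 3)/2 - 13*log(w + 4)/3 + C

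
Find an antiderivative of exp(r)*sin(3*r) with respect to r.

exp(r)*sin(3*r)/10 - 3*exp(r)*cos(3*r)/10 + C

Let I denote the integral. Integrate by parts with u = sin(3*r), dv = exp(r) dr, so v = exp(r): I = exp(r)*sin(3*r) − 3·∫ exp(r)*cos(3*r) dr.
Apply parts again with u = cos(3*r), dv = exp(r) dr: ∫ exp(r)*cos(3*r) dr = exp(r)*cos(3*r) + 3·I. Substituting back brings back I: I = exp(r)*sin(3*r) - 3*exp(r)*cos(3*r) − 9·I.
Solving for I: (1 + 9)·I equals the remaining terms, so I = (1/10)·(exp(r)*sin(3*r) - 3*exp(r)*cos(3*r)).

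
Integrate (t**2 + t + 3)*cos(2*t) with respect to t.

Use integration by parts with u = t**2 + t + 3, dv = cos(2*t) dt, so v = sin(2*t)/2.
Apply parts 2 times (tabular method): alternate signs, differentiate u down to 0, integrate dv up.

t**2*sin(2*t)/2 + t*sin(2*t)/2 + t*cos(2*t)/2 + 5*sin(2*t)/4 + cos(2*t)/4 + C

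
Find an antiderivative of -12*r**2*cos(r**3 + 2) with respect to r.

Let u = r**3 + 2, so du = (3*r**2) dr.
Rewriting, the integral becomes -4·∫ cos(u) du = -4·sin(u).
Substituting back, u = r**3 + 2.

-4*sin(r**3 + 2) + C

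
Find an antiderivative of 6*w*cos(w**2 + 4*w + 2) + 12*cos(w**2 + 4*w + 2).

Let u = w**2 + 4*w + 2, so du = (2*w + 4) dw.
Rewriting, the integral becomes 3·∫ cos(u) du = 3·sin(u).
Substituting back, u = w**2 + 4*w + 2.

3*sin(w**2 + 4*w + 2) + C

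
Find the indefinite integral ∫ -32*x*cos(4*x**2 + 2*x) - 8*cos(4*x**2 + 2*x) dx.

-4*sin(4*x**2 + 2*x) + C

Let u = 4*x**2 + 2*x, so du = (8*x + 2) dx.
Rewriting, the integral becomes -4·∫ cos(u) du = -4·sin(u).
Substituting back, u = 4*x**2 + 2*x.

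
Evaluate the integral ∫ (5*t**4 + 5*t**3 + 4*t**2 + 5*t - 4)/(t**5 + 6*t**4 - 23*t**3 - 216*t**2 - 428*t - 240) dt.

773*log(t - 6)/616 + 5*log(t + 1)/84 + 7*log(t + 2)/8 - 50*log(t + 4)/3 + 857*log(t + 5)/44 + C

Factor the denominator: (t - 6)*(t + 1)*(t + 2)*(t + 4)*(t + 5).
Partial-fraction decomposition: 857/(44*(t + 5)) - 50/(3*(t + 4)) + 7/(8*(t + 2)) + 5/(84*(t + 1)) + 773/(616*(t - 6)).
Integrate each term: A/(t−a) contributes A·log|t−a|.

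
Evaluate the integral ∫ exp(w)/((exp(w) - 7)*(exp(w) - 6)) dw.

log(exp(w) - 7) - log(exp(w) - 6) + C

Let u = e^w, du = e^w dw.
The integral becomes ∫ du/((u-7)(u-6)); decompose into partial fractions.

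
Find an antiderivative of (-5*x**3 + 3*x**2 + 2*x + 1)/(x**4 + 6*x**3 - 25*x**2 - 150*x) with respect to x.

-log(x)/150 - 49*log(x - 5)/50 + 691*log(x + 5)/50 - 107*log(x + 6)/6 + C

Factor the denominator: x*(x - 5)*(x + 5)*(x + 6).
Partial-fraction decomposition: -107/(6*(x + 6)) + 691/(50*(x + 5)) - 49/(50*(x - 5)) - 1/(150*x).
Integrate each term: A/(x−a) contributes A·log|x−a|.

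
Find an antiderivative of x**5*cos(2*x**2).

Let u = x², du = 2x dx; rewrite as (1/2)∫ u^2·cos(2u) du.
Now integrate by parts 2 times.

x**4*sin(2*x**2)/4 + x**2*cos(2*x**2)/4 - sin(2*x**2)/8 + C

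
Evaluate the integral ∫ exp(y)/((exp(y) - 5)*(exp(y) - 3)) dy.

log(exp(y) - 5)/2 - log(exp(y) - 3)/2 + C

Let u = e^y, du = e^y dy.
The integral becomes ∫ du/((u-3)(u-5)); decompose into partial fractions.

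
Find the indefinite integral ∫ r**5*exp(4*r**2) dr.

(8*r**4 - 4*r**2 + 1)*exp(4*r**2)/64 + C

Let u = r², du = 2r dr; rewrite as (1/2)∫ u^2·exp(4u) du.
Now integrate by parts 2 times.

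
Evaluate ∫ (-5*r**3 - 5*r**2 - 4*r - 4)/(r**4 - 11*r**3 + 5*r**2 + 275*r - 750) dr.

-1288*log(r - 6)/11 + 2814*log(r - 5)/25 - 129*log(r + 5)/275 - 387/(5*r - 25) + C

Factor the denominator: (r - 6)*(r - 5)**2*(r + 5).
Partial-fraction decomposition: -129/(275*(r + 5)) + 2814/(25*(r - 5)) + 387/(5*(r - 5)**2) - 1288/(11*(r - 6)).
Integrate each term; A/(r−a) gives A·log|r−a|; A/(r−a)² gives −A/(r−a).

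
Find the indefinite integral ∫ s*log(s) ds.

s**2*log(s)/2 - s**2/4 + C

Use integration by parts with u = log(s), dv = s ds.
Then du = 1/s ds and v = s**2/2.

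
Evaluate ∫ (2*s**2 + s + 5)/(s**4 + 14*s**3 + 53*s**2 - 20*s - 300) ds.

Factor the denominator: (s - 2)*(s + 5)**2*(s + 6).
Partial-fraction decomposition: -71/(8*(s + 6)) + 433/(49*(s + 5)) - 50/(7*(s + 5)**2) + 15/(392*(s - 2)).
Integrate each term; A/(s−a) gives A·log|s−a|; A/(s−a)² gives −A/(s−a).

15*log(s - 2)/392 + 433*log(s + 5)/49 - 71*log(s + 6)/8 + 50/(7*s + 35) + C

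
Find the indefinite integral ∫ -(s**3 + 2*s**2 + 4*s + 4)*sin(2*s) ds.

Use integration by parts with u = s**3 + 2*s**2 + 4*s + 4, dv = -sin(2*s) ds, so v = cos(2*s)/2.
Apply parts 3 times (tabular method): alternate signs, differentiate u down to 0, integrate dv up.

s**3*cos(2*s)/2 - 3*s**2*sin(2*s)/4 + s**2*cos(2*s) - s*sin(2*s) + 5*s*cos(2*s)/4 - 5*sin(2*s)/8 + 3*cos(2*s)/2 + C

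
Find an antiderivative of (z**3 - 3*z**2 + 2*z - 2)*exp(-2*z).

(-4*z**3 + 6*z**2 - 2*z + 7)*exp(-2*z)/8 + C

Use integration by parts with u = z**3 - 3*z**2 + 2*z - 2, dv = exp(-2*z) dz, so v = -exp(-2*z)/2.
Apply parts 3 times (tabular method): alternate signs, differentiate u down to 0, integrate dv up.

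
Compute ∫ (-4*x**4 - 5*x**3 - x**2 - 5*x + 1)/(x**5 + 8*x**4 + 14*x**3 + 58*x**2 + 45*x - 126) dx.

Factor the denominator: (x - 1)*(x + 2)*(x + 7)*(x**2 + 9).
Partial-fraction decomposition: -(1174*x - 6391)/(1885*(x**2 + 9)) - 3951/(1160*(x + 7)) + 17/(195*(x + 2)) - 7/(120*(x - 1)).
Integrate each term; A/(x−a) gives A·log|x−a|; the (Bx+D)/(x²+p²) term gives a log and an atan.

-7*log(x - 1)/120 + 17*log(x + 2)/195 - 3951*log(x + 7)/1160 - 587*log(x**2 + 9)/1885 + 6391*atan(x/3)/5655 + C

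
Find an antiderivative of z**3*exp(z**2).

(z**2 - 1)*exp(z**2)/2 + C

Let u = z², du = 2z dz; rewrite as (1/2)∫ u^1·exp(1u) du.
Now integrate by parts 1 time.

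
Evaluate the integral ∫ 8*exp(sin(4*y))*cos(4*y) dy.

2*exp(sin(4*y)) + C

Let u = sin(4*y), so du = (4*cos(4*y)) dy.
Rewriting, the integral becomes 2·∫ e^u du = 2·e^u.
Substituting back, u = sin(4*y).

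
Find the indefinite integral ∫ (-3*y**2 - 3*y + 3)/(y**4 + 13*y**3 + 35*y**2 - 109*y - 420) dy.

Factor the denominator: (y - 3)*(y + 4)*(y + 5)*(y + 7).
Partial-fraction decomposition: 41/(20*(y + 7)) - 57/(16*(y + 5)) + 11/(7*(y + 4)) - 33/(560*(y - 3)).
Integrate each term: A/(y−a) contributes A·log|y−a|.

-33*log(y - 3)/560 + 11*log(y + 4)/7 - 57*log(y + 5)/16 + 41*log(y + 7)/20 + C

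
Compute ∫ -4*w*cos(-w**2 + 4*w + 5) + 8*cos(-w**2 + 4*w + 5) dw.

2*sin(-w**2 + 4*w + 5) + C

Let u = w**2 - 4*w - 5, so du = (2*w - 4) dw.
Rewriting, the integral becomes -2·∫ cos(u) du = -2·sin(u).
Substituting back, u = w**2 - 4*w - 5.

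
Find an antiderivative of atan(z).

z*atan(z) - log(z**2 + 1)/2 + C

Use integration by parts with u = arctan(z), dv = dz.
Then du = 1/(z**2 + 1) dz.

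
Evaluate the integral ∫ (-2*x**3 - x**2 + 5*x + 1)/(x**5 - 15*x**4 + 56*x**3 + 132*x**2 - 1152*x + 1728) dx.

2773*log(x - 6)/900 - 123*log(x - 4)/32 + 47*log(x - 3)/63 + 93*log(x + 4)/5600 + 437/(60*x - 360) + C

Factor the denominator: (x - 6)**2*(x - 4)*(x - 3)*(x + 4).
Partial-fraction decomposition: 93/(5600*(x + 4)) + 47/(63*(x - 3)) - 123/(32*(x - 4)) + 2773/(900*(x - 6)) - 437/(60*(x - 6)**2).
Integrate each term; A/(x−a) gives A·log|x−a|; A/(x−a)² gives −A/(x−a).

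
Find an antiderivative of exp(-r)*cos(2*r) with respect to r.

Let I denote the integral. Integrate by parts with u = cos(2*r), dv = exp(-r) dr, so v = -exp(-r): I = -exp(-r)*cos(2*r) − 2·∫ exp(-r)*sin(2*r) dr.
Apply parts again with u = sin(2*r), dv = exp(-r) dr: ∫ exp(-r)*sin(2*r) dr = -exp(-r)*sin(2*r) + 2·I. Substituting back brings back I: I = 2*exp(-r)*sin(2*r) - exp(-r)*cos(2*r) − 4·I.
Solving for I: (1 + 4)·I equals the remaining terms, so I = (1/5)·(2*exp(-r)*sin(2*r) - exp(-r)*cos(2*r)).

2*exp(-r)*sin(2*r)/5 - exp(-r)*cos(2*r)/5 + C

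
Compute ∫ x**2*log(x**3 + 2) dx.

x**3*log(x**3 + 2)/3 - x**3/3 + 2*log(x**3 + 2)/3 + C

Let u = x**3 + 2, so du = (3*x**2) dx.
The integral becomes (1/3)·∫ log(u) du; integrate by parts with u′=log(u), dv′=du.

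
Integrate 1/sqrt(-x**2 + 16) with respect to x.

asin(x/4) + C

Substitute x = 4·sin(θ), so dx = 4·cos(θ) dθ and the radical becomes sqrt(-x**2 + 16) = 4·cos(θ) by the Pythagorean identity.
Integrate the resulting trig expression in θ, then back-substitute θ = asin(x/4), sin(θ) = x/4, cos(θ) = sqrt(-x**2 + 16)/4 (absorbing any constant into C).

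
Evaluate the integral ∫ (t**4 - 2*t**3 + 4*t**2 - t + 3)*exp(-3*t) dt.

(-27*t**4 + 18*t**3 - 90*t**2 - 33*t - 92)*exp(-3*t)/81 + C

Use integration by parts with u = t**4 - 2*t**3 + 4*t**2 - t + 3, dv = exp(-3*t) dt, so v = -exp(-3*t)/3.
Apply parts 4 times (tabular method): alternate signs, differentiate u down to 0, integrate dv up.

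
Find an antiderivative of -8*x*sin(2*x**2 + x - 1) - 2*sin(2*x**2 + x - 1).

2*cos(2*x**2 + x - 1) + C

Let u = 2*x**2 + x - 1, so du = (4*x + 1) dx.
Rewriting, the integral becomes -2·∫ sin(u) du = -2·-cos(u).
Substituting back, u = 2*x**2 + x - 1.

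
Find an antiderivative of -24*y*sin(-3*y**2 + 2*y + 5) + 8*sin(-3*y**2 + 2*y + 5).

Let u = 3*y**2 - 2*y - 5, so du = (6*y - 2) dy.
Rewriting, the integral becomes 4·∫ sin(u) du = 4·-cos(u).
Substituting back, u = 3*y**2 - 2*y - 5.

-4*cos(-3*y**2 + 2*y + 5) + C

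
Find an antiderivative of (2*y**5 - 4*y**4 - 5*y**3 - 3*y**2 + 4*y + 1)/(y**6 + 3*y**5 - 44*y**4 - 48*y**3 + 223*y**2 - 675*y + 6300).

Factor the denominator: (y - 5)*(y - 4)*(y + 5)*(y + 7)*(y**2 + 9).
Partial-fraction decomposition: (6919*y - 16649)/(49300*(y**2 + 9)) + 41677/(15312*(y + 7)) - 8219/(6120*(y + 5)) - 673/(2475*(y - 4)) + 3071/(4080*(y - 5)).
Integrate each term; A/(y−a) gives A·log|y−a|; the (By+D)/(y²+p²) term gives a log and an atan.

3071*log(y - 5)/4080 - 673*log(y - 4)/2475 - 8219*log(y + 5)/6120 + 41677*log(y + 7)/15312 + 407*log(y**2 + 9)/5800 - 16649*atan(y/3)/147900 + C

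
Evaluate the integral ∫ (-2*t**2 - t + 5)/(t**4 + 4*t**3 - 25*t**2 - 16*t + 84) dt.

-8*log(t - 3)/25 + 5*log(t - 2)/36 - log(t + 2)/100 + 43*log(t + 7)/225 + C

Factor the denominator: (t - 3)*(t - 2)*(t + 2)*(t + 7).
Partial-fraction decomposition: 43/(225*(t + 7)) - 1/(100*(t + 2)) + 5/(36*(t - 2)) - 8/(25*(t - 3)).
Integrate each term: A/(t−a) contributes A·log|t−a|.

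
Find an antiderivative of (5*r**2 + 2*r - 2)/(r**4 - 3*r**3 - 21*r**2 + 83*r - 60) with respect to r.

86*log(r - 4)/27 - 49*log(r - 3)/16 + 5*log(r - 1)/36 - 113*log(r + 5)/432 + C

Factor the denominator: (r - 4)*(r - 3)*(r - 1)*(r + 5).
Partial-fraction decomposition: -113/(432*(r + 5)) + 5/(36*(r - 1)) - 49/(16*(r - 3)) + 86/(27*(r - 4)).
Integrate each term: A/(r−a) contributes A·log|r−a|.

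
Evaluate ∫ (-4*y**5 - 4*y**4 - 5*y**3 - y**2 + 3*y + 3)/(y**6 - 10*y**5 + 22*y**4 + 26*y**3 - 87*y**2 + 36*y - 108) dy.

Factor the denominator: (y - 6)*(y - 3)**2*(y + 2)*(y**2 + 1).
Partial-fraction decomposition: -2*(64*y - 23)/(4625*(y**2 + 1)) - 97/(1000*(y + 2)) + 3809/(375*(y - 3)) + 238/(25*(y - 3)**2) - 12461/(888*(y - 6)).
Integrate each term; A/(y−a) gives A·log|y−a|; the (By+D)/(y²+p²) term gives a log and an atan.

-12461*log(y - 6)/888 + 3809*log(y - 3)/375 - 97*log(y + 2)/1000 - 64*log(y**2 + 1)/4625 + 46*atan(y)/4625 - 238/(25*y - 75) + C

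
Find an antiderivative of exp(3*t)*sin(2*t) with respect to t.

Let I denote the integral. Integrate by parts with u = sin(2*t), dv = exp(3*t) dt, so v = exp(3*t)/3: I = exp(3*t)*sin(2*t)/3 − (2/3)·∫ exp(3*t)*cos(2*t) dt.
Apply parts again with u = cos(2*t), dv = exp(3*t) dt: ∫ exp(3*t)*cos(2*t) dt = exp(3*t)*cos(2*t)/3 + (2/3)·I. Substituting back brings back I: I = exp(3*t)*sin(2*t)/3 - 2*exp(3*t)*cos(2*t)/9 − (4/9)·I.
Solving for I: (1 + 4/9)·I equals the remaining terms, so I = (9/13)·(exp(3*t)*sin(2*t)/3 - 2*exp(3*t)*cos(2*t)/9).

3*exp(3*t)*sin(2*t)/13 - 2*exp(3*t)*cos(2*t)/13 + C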